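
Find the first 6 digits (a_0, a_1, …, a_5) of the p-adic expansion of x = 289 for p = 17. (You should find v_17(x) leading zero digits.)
(a_0, …, a_5) = (0, 0, 1, 0, 0, 0)

v_17(289) = 2, so a_0 = ... = a_1 = 0. Factor out: x = 17^2 · u with u = 1 a unit in ℤ_17. Expand u iteratively via a_{v+i} = u_i mod 17, u_{i+1} = (u_i − a_{v+i})/17:
  u_0 = 1;  a_2 = 1;  u_1 = (u_0 − 1)/17 = 0
  u_1 = 0;  a_3 = 0;  u_2 = (u_1 − 0)/17 = 0
  u_2 = 0;  a_4 = 0;  u_3 = (u_2 − 0)/17 = 0
  u_3 = 0;  a_5 = 0;  u_4 = (u_3 − 0)/17 = 0
Digits: (0, 0, 1, 0, 0, 0).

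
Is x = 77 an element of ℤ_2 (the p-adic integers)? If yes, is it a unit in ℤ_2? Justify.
x ∈ ℤ_2^× (unit); v_2(x) = 0

ℤ_2 = {x ∈ ℚ_2 : v_2(x) ≥ 0} and ℤ_2^× = {x ∈ ℤ_2 : v_2(x) = 0}. Here v_2(77) = v_2(num) − v_2(den) = 0; compare against these criteria.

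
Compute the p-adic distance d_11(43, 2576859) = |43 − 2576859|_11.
d_11(43, 2576859) = 1/161051

Step 1 — x − y = 43 − 2576859 = -2576816. Step 2 — v_11(-2576816) = 5 (factor: -2576816 = −(11^5 · 16); the sign does not affect v_p). Step 3 — |x − y|_11 = 11^{-5} = 1/161051.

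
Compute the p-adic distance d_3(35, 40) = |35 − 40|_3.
d_3(35, 40) = 1

Step 1 — x − y = 35 − 40 = -5. Step 2 — v_3(-5) = 0 (factor: -5 = −(3^0 · 5); the sign does not affect v_p). Step 3 — |x − y|_3 = 3^{0} = 1.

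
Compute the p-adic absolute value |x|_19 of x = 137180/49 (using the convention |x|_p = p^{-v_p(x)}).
|137180/49|_19 = 1/6859

Step 1 — compute v_19(x) by factoring powers of 19 out of the numerator and denominator: v_19(137180/49) = 3. Step 2 — apply |x|_p = p^{-v_p(x)} = 19^{-3} = 1/6859.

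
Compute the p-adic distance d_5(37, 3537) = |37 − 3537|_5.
d_5(37, 3537) = 1/125

Step 1 — x − y = 37 − 3537 = -3500. Step 2 — v_5(-3500) = 3 (factor: -3500 = −(5^3 · 28); the sign does not affect v_p). Step 3 — |x − y|_5 = 5^{-3} = 1/125.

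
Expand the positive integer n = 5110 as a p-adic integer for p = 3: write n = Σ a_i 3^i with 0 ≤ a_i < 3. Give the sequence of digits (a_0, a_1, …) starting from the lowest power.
(a_0, a_1, …) = (1, 2, 0, 0, 0, 0, 1, 2)

Repeated division by 3 gives the digits low-to-high: 5110 = 1 + 2·3^1 + 1·3^6 + 2·3^7. Digit sequence: (1, 2, 0, 0, 0, 0, 1, 2).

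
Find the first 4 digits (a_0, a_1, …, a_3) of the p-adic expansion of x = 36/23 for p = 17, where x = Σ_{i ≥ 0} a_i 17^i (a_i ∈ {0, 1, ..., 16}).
(a_0, …, a_3) = (6, 16, 2, 5)

v_17(36/23) = 0 (numerator and denominator both coprime to 17), so x ∈ ℤ_17^×. Compute digits iteratively via a_i = x_i mod 17, x_{i+1} = (x_i − a_i)/17, with x_0 = x:
  x_0 = 36/23;  a_0 = 6;  x_1 = (x_0 − 6)/17 = -6/23
  x_1 = -6/23;  a_1 = 16;  x_2 = (x_1 − 16)/17 = -22/23
  x_2 = -22/23;  a_2 = 2;  x_3 = (x_2 − 2)/17 = -4/23
  x_3 = -4/23;  a_3 = 5;  x_4 = (x_3 − 5)/17 = -7/23
Digits: (6, 16, 2, 5).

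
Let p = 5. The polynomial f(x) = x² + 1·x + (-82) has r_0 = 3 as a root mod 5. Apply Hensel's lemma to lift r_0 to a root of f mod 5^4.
r_3 = 588 (mod 625)

Hensel: r_{i+1} = r_i − f(r_i)·(f′(r_i))^{-1} mod 5^{i+2}, f′(x) = 2x + 1. Iterate:
  r_0 = 3 (mod 5)
  r_1 = 13 (mod 25)
  r_2 = 88 (mod 125)
  r_3 = 588 (mod 625)
Final: r = 588 satisfies f(r) ≡ 0 mod 5^4.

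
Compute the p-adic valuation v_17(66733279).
v_17(66733279) = 5

v_17(n) is the largest exponent k such that 17^k divides n. Factor out: 66733279 = 17^5 · 47. (Sign doesn't affect v_p.) So v_17(66733279) = 5.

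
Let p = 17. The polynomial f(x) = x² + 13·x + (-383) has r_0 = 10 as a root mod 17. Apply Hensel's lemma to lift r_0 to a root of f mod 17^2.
r_1 = 146 (mod 289)

Hensel: r_{i+1} = r_i − f(r_i)·(f′(r_i))^{-1} mod 17^{i+2}, f′(x) = 2x + 13. Iterate:
  r_0 = 10 (mod 17)
  r_1 = 146 (mod 289)
Final: r = 146 satisfies f(r) ≡ 0 mod 17^2.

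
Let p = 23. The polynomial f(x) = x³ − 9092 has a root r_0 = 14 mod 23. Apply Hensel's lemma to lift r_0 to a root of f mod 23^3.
r_2 = 4246 (mod 12167)

Hensel: r_{i+1} = r_i − f(r_i)/f′(r_i) mod 23^{i+2}, where f′(x) = 3x². Iterate:
  r_0 = 14 (mod 23)
  r_1 = 14 (mod 529)
  r_2 = 4246 (mod 12167)
Final: r = 4246 with f(r) ≡ 0 mod 23^3.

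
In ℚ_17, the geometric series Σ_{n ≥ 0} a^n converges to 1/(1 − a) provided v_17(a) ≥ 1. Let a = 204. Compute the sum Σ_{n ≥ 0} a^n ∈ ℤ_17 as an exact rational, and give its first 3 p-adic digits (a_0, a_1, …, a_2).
Σ a^n = 1/(1 − a) = -1/203;  first 3 digits = (1, 12, 8)

v_17(a) = 1 ≥ 1, so the series converges in ℤ_17 to 1/(1 − a) = 1/(1 − 204) = -1/203. Expand this rational in ℤ_17: compute digits iteratively via d_i = x_i mod 17, x_{i+1} = (x_i − d_i)/17. The first 3 digits are (1, 12, 8).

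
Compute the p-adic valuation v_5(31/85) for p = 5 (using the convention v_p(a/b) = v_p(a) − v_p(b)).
v_5(31/85) = -1

Factor powers of 5 from the numerator and denominator of the reduced fraction: 31 = 5^0 · 31 and 85 = 5^1 · 17. Apply v_p(a/b) = v_p(a) − v_p(b): v_5(31/85) = 0 − 1 = -1.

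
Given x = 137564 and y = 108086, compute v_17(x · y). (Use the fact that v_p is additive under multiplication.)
v_17(14868742504) = 6

v_p(x) = 3 (factor: 137564 = 17^3 · 28); v_p(y) = 3 (factor: 108086 = 17^3 · 22). Additivity: v_p(xy) = v_p(x) + v_p(y) = 3 + 3 = 6. (Direct check: xy = 14868742504 = 17^6 · (616).)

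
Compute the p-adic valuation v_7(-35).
v_7(-35) = 1

v_7(n) is the largest exponent k such that 7^k divides n. Factor out: -35 = -7^1 · 5. (Sign doesn't affect v_p.) So v_7(-35) = 1.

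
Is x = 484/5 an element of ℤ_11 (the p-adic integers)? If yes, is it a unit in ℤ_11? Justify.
x ∈ ℤ_11 but not a unit; v_11(x) = 2 > 0

ℤ_11 = {x ∈ ℚ_11 : v_11(x) ≥ 0} and ℤ_11^× = {x ∈ ℤ_11 : v_11(x) = 0}. Here v_11(484/5) = v_11(num) − v_11(den) = 2; compare against these criteria.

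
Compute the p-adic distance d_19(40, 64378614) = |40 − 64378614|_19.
d_19(40, 64378614) = 1/2476099

Step 1 — x − y = 40 − 64378614 = -64378574. Step 2 — v_19(-64378574) = 5 (factor: -64378574 = −(19^5 · 26); the sign does not affect v_p). Step 3 — |x − y|_19 = 19^{-5} = 1/2476099.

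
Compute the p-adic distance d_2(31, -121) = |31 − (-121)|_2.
d_2(31, -121) = 1/8

Step 1 — x − y = 31 − (-121) = 152. Step 2 — v_2(152) = 3 (factor: 152 = (2^3 · 19); the sign does not affect v_p). Step 3 — |x − y|_2 = 2^{-3} = 1/8.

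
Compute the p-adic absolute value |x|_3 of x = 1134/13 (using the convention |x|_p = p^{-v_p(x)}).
|1134/13|_3 = 1/81

Step 1 — compute v_3(x) by factoring powers of 3 out of the numerator and denominator: v_3(1134/13) = 4. Step 2 — apply |x|_p = p^{-v_p(x)} = 3^{-4} = 1/81.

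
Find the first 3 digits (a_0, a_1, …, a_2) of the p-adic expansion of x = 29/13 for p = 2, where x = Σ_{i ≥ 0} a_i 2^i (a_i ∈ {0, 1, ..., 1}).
(a_0, …, a_2) = (1, 0, 0)

v_2(29/13) = 0 (numerator and denominator both coprime to 2), so x ∈ ℤ_2^×. Compute digits iteratively via a_i = x_i mod 2, x_{i+1} = (x_i − a_i)/2, with x_0 = x:
  x_0 = 29/13;  a_0 = 1;  x_1 = (x_0 − 1)/2 = 8/13
  x_1 = 8/13;  a_1 = 0;  x_2 = (x_1 − 0)/2 = 4/13
  x_2 = 4/13;  a_2 = 0;  x_3 = (x_2 − 0)/2 = 2/13
Digits: (1, 0, 0).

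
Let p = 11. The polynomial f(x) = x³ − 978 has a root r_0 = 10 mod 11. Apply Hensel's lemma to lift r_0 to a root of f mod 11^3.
r_2 = 43 (mod 1331)

Hensel: r_{i+1} = r_i − f(r_i)/f′(r_i) mod 11^{i+2}, where f′(x) = 3x². Iterate:
  r_0 = 10 (mod 11)
  r_1 = 43 (mod 121)
  r_2 = 43 (mod 1331)
Final: r = 43 with f(r) ≡ 0 mod 11^3.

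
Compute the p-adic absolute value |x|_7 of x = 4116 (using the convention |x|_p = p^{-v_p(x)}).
|4116|_7 = 1/343

Step 1 — compute v_7(x) by factoring powers of 7 out of the numerator and denominator: v_7(4116) = 3. Step 2 — apply |x|_p = p^{-v_p(x)} = 7^{-3} = 1/343.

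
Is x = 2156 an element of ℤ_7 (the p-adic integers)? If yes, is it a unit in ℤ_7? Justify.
x ∈ ℤ_7 but not a unit; v_7(x) = 2 > 0

ℤ_7 = {x ∈ ℚ_7 : v_7(x) ≥ 0} and ℤ_7^× = {x ∈ ℤ_7 : v_7(x) = 0}. Here v_7(2156) = v_7(num) − v_7(den) = 2; compare against these criteria.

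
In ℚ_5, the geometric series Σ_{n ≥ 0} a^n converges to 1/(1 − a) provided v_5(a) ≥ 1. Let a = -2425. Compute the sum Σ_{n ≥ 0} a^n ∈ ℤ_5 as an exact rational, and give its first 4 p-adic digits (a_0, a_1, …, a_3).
Σ a^n = 1/(1 − a) = 1/2426;  first 4 digits = (1, 0, 3, 0)

v_5(a) = 2 ≥ 1, so the series converges in ℤ_5 to 1/(1 − a) = 1/(1 − (-2425)) = 1/2426. Expand this rational in ℤ_5: compute digits iteratively via d_i = x_i mod 5, x_{i+1} = (x_i − d_i)/5. The first 4 digits are (1, 0, 3, 0).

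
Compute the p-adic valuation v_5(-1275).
v_5(-1275) = 2

v_5(n) is the largest exponent k such that 5^k divides n. Factor out: -1275 = -5^2 · 51. (Sign doesn't affect v_p.) So v_5(-1275) = 2.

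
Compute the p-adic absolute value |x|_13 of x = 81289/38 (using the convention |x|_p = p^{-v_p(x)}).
|81289/38|_13 = 1/2197

Step 1 — compute v_13(x) by factoring powers of 13 out of the numerator and denominator: v_13(81289/38) = 3. Step 2 — apply |x|_p = p^{-v_p(x)} = 13^{-3} = 1/2197.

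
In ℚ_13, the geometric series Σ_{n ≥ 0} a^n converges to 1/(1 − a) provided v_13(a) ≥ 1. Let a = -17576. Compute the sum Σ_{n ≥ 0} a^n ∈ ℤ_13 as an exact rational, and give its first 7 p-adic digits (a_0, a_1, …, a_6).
Σ a^n = 1/(1 − a) = 1/17577;  first 7 digits = (1, 0, 0, 5, 12, 12, 11)

v_13(a) = 3 ≥ 1, so the series converges in ℤ_13 to 1/(1 − a) = 1/(1 − (-17576)) = 1/17577. Expand this rational in ℤ_13: compute digits iteratively via d_i = x_i mod 13, x_{i+1} = (x_i − d_i)/13. The first 7 digits are (1, 0, 0, 5, 12, 12, 11).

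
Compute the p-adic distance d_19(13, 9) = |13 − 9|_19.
d_19(13, 9) = 1

Step 1 — x − y = 13 − 9 = 4. Step 2 — v_19(4) = 0 (factor: 4 = (19^0 · 4); the sign does not affect v_p). Step 3 — |x − y|_19 = 19^{0} = 1.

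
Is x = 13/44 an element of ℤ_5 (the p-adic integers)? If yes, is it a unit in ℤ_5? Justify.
x ∈ ℤ_5^× (unit); v_5(x) = 0

ℤ_5 = {x ∈ ℚ_5 : v_5(x) ≥ 0} and ℤ_5^× = {x ∈ ℤ_5 : v_5(x) = 0}. Here v_5(13/44) = v_5(num) − v_5(den) = 0; compare against these criteria.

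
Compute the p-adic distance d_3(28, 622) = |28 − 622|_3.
d_3(28, 622) = 1/27

Step 1 — x − y = 28 − 622 = -594. Step 2 — v_3(-594) = 3 (factor: -594 = −(3^3 · 22); the sign does not affect v_p). Step 3 — |x − y|_3 = 3^{-3} = 1/27.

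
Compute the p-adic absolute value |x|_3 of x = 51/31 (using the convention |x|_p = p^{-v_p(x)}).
|51/31|_3 = 1/3

Step 1 — compute v_3(x) by factoring powers of 3 out of the numerator and denominator: v_3(51/31) = 1. Step 2 — apply |x|_p = p^{-v_p(x)} = 3^{-1} = 1/3.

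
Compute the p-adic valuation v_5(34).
v_5(34) = 0

v_5(n) is the largest exponent k such that 5^k divides n. Factor out: 34 = 5^0 · 34. (Sign doesn't affect v_p.) So v_5(34) = 0.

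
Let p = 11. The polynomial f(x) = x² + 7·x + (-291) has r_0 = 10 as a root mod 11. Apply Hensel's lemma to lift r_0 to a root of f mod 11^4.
r_3 = 1099 (mod 14641)

Hensel: r_{i+1} = r_i − f(r_i)·(f′(r_i))^{-1} mod 11^{i+2}, f′(x) = 2x + 7. Iterate:
  r_0 = 10 (mod 11)
  r_1 = 10 (mod 121)
  r_2 = 1099 (mod 1331)
  r_3 = 1099 (mod 14641)
Final: r = 1099 satisfies f(r) ≡ 0 mod 11^4.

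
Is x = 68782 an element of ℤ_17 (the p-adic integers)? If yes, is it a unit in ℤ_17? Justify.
x ∈ ℤ_17 but not a unit; v_17(x) = 3 > 0

ℤ_17 = {x ∈ ℚ_17 : v_17(x) ≥ 0} and ℤ_17^× = {x ∈ ℤ_17 : v_17(x) = 0}. Here v_17(68782) = v_17(num) − v_17(den) = 3; compare against these criteria.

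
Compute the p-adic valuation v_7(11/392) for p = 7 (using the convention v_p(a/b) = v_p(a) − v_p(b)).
v_7(11/392) = -2

Factor powers of 7 from the numerator and denominator of the reduced fraction: 11 = 7^0 · 11 and 392 = 7^2 · 8. Apply v_p(a/b) = v_p(a) − v_p(b): v_7(11/392) = 0 − 2 = -2.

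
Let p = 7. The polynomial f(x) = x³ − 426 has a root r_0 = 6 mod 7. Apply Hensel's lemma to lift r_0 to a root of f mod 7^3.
r_2 = 125 (mod 343)

Hensel: r_{i+1} = r_i − f(r_i)/f′(r_i) mod 7^{i+2}, where f′(x) = 3x². Iterate:
  r_0 = 6 (mod 7)
  r_1 = 27 (mod 49)
  r_2 = 125 (mod 343)
Final: r = 125 with f(r) ≡ 0 mod 7^3.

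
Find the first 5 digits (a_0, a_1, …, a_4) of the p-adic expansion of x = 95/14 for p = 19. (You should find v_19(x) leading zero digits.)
(a_0, …, a_4) = (0, 18, 14, 6, 1)

v_19(95/14) = 1, so a_0 = ... = a_0 = 0. Factor out: x = 19^1 · u with u = 5/14 a unit in ℤ_19. Expand u iteratively via a_{v+i} = u_i mod 19, u_{i+1} = (u_i − a_{v+i})/19:
  u_0 = 5/14;  a_1 = 18;  u_1 = (u_0 − 18)/19 = -13/14
  u_1 = -13/14;  a_2 = 14;  u_2 = (u_1 − 14)/19 = -11/14
  u_2 = -11/14;  a_3 = 6;  u_3 = (u_2 − 6)/19 = -5/14
  u_3 = -5/14;  a_4 = 1;  u_4 = (u_3 − 1)/19 = -1/14
Digits: (0, 18, 14, 6, 1).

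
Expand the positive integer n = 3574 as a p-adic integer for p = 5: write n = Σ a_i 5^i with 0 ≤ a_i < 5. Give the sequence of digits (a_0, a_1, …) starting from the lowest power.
(a_0, a_1, …) = (4, 4, 2, 3, 0, 1)

Repeated division by 5 gives the digits low-to-high: 3574 = 4 + 4·5^1 + 2·5^2 + 3·5^3 + 1·5^5. Digit sequence: (4, 4, 2, 3, 0, 1).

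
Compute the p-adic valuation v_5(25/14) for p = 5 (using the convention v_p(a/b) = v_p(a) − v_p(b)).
v_5(25/14) = 2

Factor powers of 5 from the numerator and denominator of the reduced fraction: 25 = 5^2 · 1 and 14 = 5^0 · 14. Apply v_p(a/b) = v_p(a) − v_p(b): v_5(25/14) = 2 − 0 = 2.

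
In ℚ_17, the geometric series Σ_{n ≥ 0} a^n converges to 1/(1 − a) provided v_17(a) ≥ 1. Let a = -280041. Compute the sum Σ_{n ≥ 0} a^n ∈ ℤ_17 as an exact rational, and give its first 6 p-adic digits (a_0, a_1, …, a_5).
Σ a^n = 1/(1 − a) = 1/280042;  first 6 digits = (1, 0, 0, 11, 13, 16)

v_17(a) = 3 ≥ 1, so the series converges in ℤ_17 to 1/(1 − a) = 1/(1 − (-280041)) = 1/280042. Expand this rational in ℤ_17: compute digits iteratively via d_i = x_i mod 17, x_{i+1} = (x_i − d_i)/17. The first 6 digits are (1, 0, 0, 11, 13, 16).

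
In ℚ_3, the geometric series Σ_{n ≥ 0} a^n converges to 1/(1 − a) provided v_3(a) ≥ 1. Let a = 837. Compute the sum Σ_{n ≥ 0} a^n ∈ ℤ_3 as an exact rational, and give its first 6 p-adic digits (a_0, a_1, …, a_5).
Σ a^n = 1/(1 − a) = -1/836;  first 6 digits = (1, 0, 0, 1, 1, 0)

v_3(a) = 3 ≥ 1, so the series converges in ℤ_3 to 1/(1 − a) = 1/(1 − 837) = -1/836. Expand this rational in ℤ_3: compute digits iteratively via d_i = x_i mod 3, x_{i+1} = (x_i − d_i)/3. The first 6 digits are (1, 0, 0, 1, 1, 0).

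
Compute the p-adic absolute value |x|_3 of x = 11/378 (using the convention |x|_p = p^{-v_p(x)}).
|11/378|_3 = 27

Step 1 — compute v_3(x) by factoring powers of 3 out of the numerator and denominator: v_3(11/378) = -3. Step 2 — apply |x|_p = p^{-v_p(x)} = 3^{3} = 27.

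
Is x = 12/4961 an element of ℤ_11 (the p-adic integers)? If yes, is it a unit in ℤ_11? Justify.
x ∉ ℤ_11 (v_11(x) = -2 < 0)

ℤ_11 = {x ∈ ℚ_11 : v_11(x) ≥ 0} and ℤ_11^× = {x ∈ ℤ_11 : v_11(x) = 0}. Here v_11(12/4961) = v_11(num) − v_11(den) = -2; compare against these criteria.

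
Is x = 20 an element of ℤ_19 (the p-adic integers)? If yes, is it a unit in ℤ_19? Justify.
x ∈ ℤ_19^× (unit); v_19(x) = 0

ℤ_19 = {x ∈ ℚ_19 : v_19(x) ≥ 0} and ℤ_19^× = {x ∈ ℤ_19 : v_19(x) = 0}. Here v_19(20) = v_19(num) − v_19(den) = 0; compare against these criteria.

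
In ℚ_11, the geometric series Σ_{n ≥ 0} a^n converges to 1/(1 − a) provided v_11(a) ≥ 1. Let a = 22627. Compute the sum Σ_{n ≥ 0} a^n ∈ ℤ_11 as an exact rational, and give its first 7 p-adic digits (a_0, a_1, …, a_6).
Σ a^n = 1/(1 − a) = -1/22626;  first 7 digits = (1, 0, 0, 6, 1, 0, 3)

v_11(a) = 3 ≥ 1, so the series converges in ℤ_11 to 1/(1 − a) = 1/(1 − 22627) = -1/22626. Expand this rational in ℤ_11: compute digits iteratively via d_i = x_i mod 11, x_{i+1} = (x_i − d_i)/11. The first 7 digits are (1, 0, 0, 6, 1, 0, 3).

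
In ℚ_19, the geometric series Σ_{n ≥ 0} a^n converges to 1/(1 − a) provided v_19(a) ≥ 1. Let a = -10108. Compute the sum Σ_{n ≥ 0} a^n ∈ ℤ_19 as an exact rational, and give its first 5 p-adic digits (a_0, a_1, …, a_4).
Σ a^n = 1/(1 − a) = 1/10109;  first 5 digits = (1, 0, 10, 17, 4)

v_19(a) = 2 ≥ 1, so the series converges in ℤ_19 to 1/(1 − a) = 1/(1 − (-10108)) = 1/10109. Expand this rational in ℤ_19: compute digits iteratively via d_i = x_i mod 19, x_{i+1} = (x_i − d_i)/19. The first 5 digits are (1, 0, 10, 17, 4).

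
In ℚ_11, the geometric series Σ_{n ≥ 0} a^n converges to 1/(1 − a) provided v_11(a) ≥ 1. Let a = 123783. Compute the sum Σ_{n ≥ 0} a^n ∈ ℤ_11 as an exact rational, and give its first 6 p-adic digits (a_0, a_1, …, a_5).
Σ a^n = 1/(1 − a) = -1/123782;  first 6 digits = (1, 0, 0, 5, 8, 0)

v_11(a) = 3 ≥ 1, so the series converges in ℤ_11 to 1/(1 − a) = 1/(1 − 123783) = -1/123782. Expand this rational in ℤ_11: compute digits iteratively via d_i = x_i mod 11, x_{i+1} = (x_i − d_i)/11. The first 6 digits are (1, 0, 0, 5, 8, 0).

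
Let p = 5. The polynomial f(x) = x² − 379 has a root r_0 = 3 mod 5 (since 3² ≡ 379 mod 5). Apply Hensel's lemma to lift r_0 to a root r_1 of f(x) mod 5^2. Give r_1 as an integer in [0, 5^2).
r_1 = 23 (mod 25)

Hensel's recurrence: r_{i+1} = r_i − f(r_i)·(f′(r_i))^{-1} mod 5^{i+2}, with f′(x) = 2x. Iterate:
  r_0 = 3 (mod 5)
  r_1 = 23 (mod 25)
Final: r_1 = 23, and one checks f(r_1) ≡ 0 mod 5^2.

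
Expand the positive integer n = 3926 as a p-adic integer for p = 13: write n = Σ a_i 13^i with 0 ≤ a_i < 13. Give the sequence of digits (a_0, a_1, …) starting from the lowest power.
(a_0, a_1, …) = (0, 3, 10, 1)

Repeated division by 13 gives the digits low-to-high: 3926 = 3·13^1 + 10·13^2 + 1·13^3. Digit sequence: (0, 3, 10, 1).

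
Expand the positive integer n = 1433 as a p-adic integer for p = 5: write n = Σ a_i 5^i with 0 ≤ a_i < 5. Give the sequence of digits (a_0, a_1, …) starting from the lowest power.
(a_0, a_1, …) = (3, 1, 2, 1, 2)

Repeated division by 5 gives the digits low-to-high: 1433 = 3 + 1·5^1 + 2·5^2 + 1·5^3 + 2·5^4. Digit sequence: (3, 1, 2, 1, 2).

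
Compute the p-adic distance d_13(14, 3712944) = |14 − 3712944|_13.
d_13(14, 3712944) = 1/371293

Step 1 — x − y = 14 − 3712944 = -3712930. Step 2 — v_13(-3712930) = 5 (factor: -3712930 = −(13^5 · 10); the sign does not affect v_p). Step 3 — |x − y|_13 = 13^{-5} = 1/371293.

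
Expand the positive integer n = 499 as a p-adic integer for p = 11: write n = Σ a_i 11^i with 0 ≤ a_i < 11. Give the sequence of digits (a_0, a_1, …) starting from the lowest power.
(a_0, a_1, …) = (4, 1, 4)

Repeated division by 11 gives the digits low-to-high: 499 = 4 + 1·11^1 + 4·11^2. Digit sequence: (4, 1, 4).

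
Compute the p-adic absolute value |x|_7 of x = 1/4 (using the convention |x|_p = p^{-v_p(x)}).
|1/4|_7 = 1

Step 1 — compute v_7(x) by factoring powers of 7 out of the numerator and denominator: v_7(1/4) = 0. Step 2 — apply |x|_p = p^{-v_p(x)} = 7^{0} = 1.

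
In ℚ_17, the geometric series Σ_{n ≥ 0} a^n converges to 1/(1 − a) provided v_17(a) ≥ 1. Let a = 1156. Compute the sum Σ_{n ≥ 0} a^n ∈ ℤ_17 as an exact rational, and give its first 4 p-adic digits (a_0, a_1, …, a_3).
Σ a^n = 1/(1 − a) = -1/1155;  first 4 digits = (1, 0, 4, 0)

v_17(a) = 2 ≥ 1, so the series converges in ℤ_17 to 1/(1 − a) = 1/(1 − 1156) = -1/1155. Expand this rational in ℤ_17: compute digits iteratively via d_i = x_i mod 17, x_{i+1} = (x_i − d_i)/17. The first 4 digits are (1, 0, 4, 0).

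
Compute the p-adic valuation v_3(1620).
v_3(1620) = 4

v_3(n) is the largest exponent k such that 3^k divides n. Factor out: 1620 = 3^4 · 20. (Sign doesn't affect v_p.) So v_3(1620) = 4.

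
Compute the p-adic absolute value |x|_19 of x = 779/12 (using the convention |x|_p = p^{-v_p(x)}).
|779/12|_19 = 1/19

Step 1 — compute v_19(x) by factoring powers of 19 out of the numerator and denominator: v_19(779/12) = 1. Step 2 — apply |x|_p = p^{-v_p(x)} = 19^{-1} = 1/19.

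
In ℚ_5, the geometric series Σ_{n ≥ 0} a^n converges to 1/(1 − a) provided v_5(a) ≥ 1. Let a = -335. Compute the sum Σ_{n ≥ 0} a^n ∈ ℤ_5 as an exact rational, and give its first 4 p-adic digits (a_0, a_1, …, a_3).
Σ a^n = 1/(1 − a) = 1/336;  first 4 digits = (1, 3, 0, 2)

v_5(a) = 1 ≥ 1, so the series converges in ℤ_5 to 1/(1 − a) = 1/(1 − (-335)) = 1/336. Expand this rational in ℤ_5: compute digits iteratively via d_i = x_i mod 5, x_{i+1} = (x_i − d_i)/5. The first 4 digits are (1, 3, 0, 2).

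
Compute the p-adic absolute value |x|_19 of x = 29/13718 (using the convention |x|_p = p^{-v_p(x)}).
|29/13718|_19 = 6859

Step 1 — compute v_19(x) by factoring powers of 19 out of the numerator and denominator: v_19(29/13718) = -3. Step 2 — apply |x|_p = p^{-v_p(x)} = 19^{3} = 6859.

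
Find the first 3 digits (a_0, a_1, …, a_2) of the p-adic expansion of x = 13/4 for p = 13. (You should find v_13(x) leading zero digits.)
(a_0, …, a_2) = (0, 10, 9)

v_13(13/4) = 1, so a_0 = ... = a_0 = 0. Factor out: x = 13^1 · u with u = 1/4 a unit in ℤ_13. Expand u iteratively via a_{v+i} = u_i mod 13, u_{i+1} = (u_i − a_{v+i})/13:
  u_0 = 1/4;  a_1 = 10;  u_1 = (u_0 − 10)/13 = -3/4
  u_1 = -3/4;  a_2 = 9;  u_2 = (u_1 − 9)/13 = -3/4
Digits: (0, 10, 9).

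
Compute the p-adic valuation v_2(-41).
v_2(-41) = 0

v_2(n) is the largest exponent k such that 2^k divides n. Factor out: -41 = -2^0 · 41. (Sign doesn't affect v_p.) So v_2(-41) = 0.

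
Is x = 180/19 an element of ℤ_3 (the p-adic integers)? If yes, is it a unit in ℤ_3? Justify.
x ∈ ℤ_3 but not a unit; v_3(x) = 2 > 0

ℤ_3 = {x ∈ ℚ_3 : v_3(x) ≥ 0} and ℤ_3^× = {x ∈ ℤ_3 : v_3(x) = 0}. Here v_3(180/19) = v_3(num) − v_3(den) = 2; compare against these criteria.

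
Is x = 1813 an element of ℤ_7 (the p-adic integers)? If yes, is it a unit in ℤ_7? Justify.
x ∈ ℤ_7 but not a unit; v_7(x) = 2 > 0

ℤ_7 = {x ∈ ℚ_7 : v_7(x) ≥ 0} and ℤ_7^× = {x ∈ ℤ_7 : v_7(x) = 0}. Here v_7(1813) = v_7(num) − v_7(den) = 2; compare against these criteria.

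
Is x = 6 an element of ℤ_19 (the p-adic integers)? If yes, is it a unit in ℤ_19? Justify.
x ∈ ℤ_19^× (unit); v_19(x) = 0

ℤ_19 = {x ∈ ℚ_19 : v_19(x) ≥ 0} and ℤ_19^× = {x ∈ ℤ_19 : v_19(x) = 0}. Here v_19(6) = v_19(num) − v_19(den) = 0; compare against these criteria.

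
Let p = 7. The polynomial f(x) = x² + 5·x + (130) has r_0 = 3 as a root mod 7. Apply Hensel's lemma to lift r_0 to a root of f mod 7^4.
r_3 = 283 (mod 2401)

Hensel: r_{i+1} = r_i − f(r_i)·(f′(r_i))^{-1} mod 7^{i+2}, f′(x) = 2x + 5. Iterate:
  r_0 = 3 (mod 7)
  r_1 = 38 (mod 49)
  r_2 = 283 (mod 343)
  r_3 = 283 (mod 2401)
Final: r = 283 satisfies f(r) ≡ 0 mod 7^4.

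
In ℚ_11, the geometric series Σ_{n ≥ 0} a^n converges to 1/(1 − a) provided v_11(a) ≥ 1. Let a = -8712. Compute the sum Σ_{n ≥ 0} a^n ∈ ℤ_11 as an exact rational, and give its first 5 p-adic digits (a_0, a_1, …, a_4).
Σ a^n = 1/(1 − a) = 1/8713;  first 5 digits = (1, 0, 5, 4, 2)

v_11(a) = 2 ≥ 1, so the series converges in ℤ_11 to 1/(1 − a) = 1/(1 − (-8712)) = 1/8713. Expand this rational in ℤ_11: compute digits iteratively via d_i = x_i mod 11, x_{i+1} = (x_i − d_i)/11. The first 5 digits are (1, 0, 5, 4, 2).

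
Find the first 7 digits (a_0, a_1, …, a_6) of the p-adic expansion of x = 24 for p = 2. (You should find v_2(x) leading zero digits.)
(a_0, …, a_6) = (0, 0, 0, 1, 1, 0, 0)

v_2(24) = 3, so a_0 = ... = a_2 = 0. Factor out: x = 2^3 · u with u = 3 a unit in ℤ_2. Expand u iteratively via a_{v+i} = u_i mod 2, u_{i+1} = (u_i − a_{v+i})/2:
  u_0 = 3;  a_3 = 1;  u_1 = (u_0 − 1)/2 = 1
  u_1 = 1;  a_4 = 1;  u_2 = (u_1 − 1)/2 = 0
  u_2 = 0;  a_5 = 0;  u_3 = (u_2 − 0)/2 = 0
  u_3 = 0;  a_6 = 0;  u_4 = (u_3 − 0)/2 = 0
Digits: (0, 0, 0, 1, 1, 0, 0).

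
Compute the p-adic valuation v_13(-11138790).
v_13(-11138790) = 5

v_13(n) is the largest exponent k such that 13^k divides n. Factor out: -11138790 = -13^5 · 30. (Sign doesn't affect v_p.) So v_13(-11138790) = 5.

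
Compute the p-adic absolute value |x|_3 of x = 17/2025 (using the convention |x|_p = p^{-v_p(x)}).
|17/2025|_3 = 81

Step 1 — compute v_3(x) by factoring powers of 3 out of the numerator and denominator: v_3(17/2025) = -4. Step 2 — apply |x|_p = p^{-v_p(x)} = 3^{4} = 81.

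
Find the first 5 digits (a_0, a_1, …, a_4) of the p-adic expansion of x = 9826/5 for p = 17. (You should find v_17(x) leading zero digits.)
(a_0, …, a_4) = (0, 0, 0, 14, 6)

v_17(9826/5) = 3, so a_0 = ... = a_2 = 0. Factor out: x = 17^3 · u with u = 2/5 a unit in ℤ_17. Expand u iteratively via a_{v+i} = u_i mod 17, u_{i+1} = (u_i − a_{v+i})/17:
  u_0 = 2/5;  a_3 = 14;  u_1 = (u_0 − 14)/17 = -4/5
  u_1 = -4/5;  a_4 = 6;  u_2 = (u_1 − 6)/17 = -2/5
Digits: (0, 0, 0, 14, 6).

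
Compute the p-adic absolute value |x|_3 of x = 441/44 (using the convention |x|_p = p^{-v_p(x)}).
|441/44|_3 = 1/9

Step 1 — compute v_3(x) by factoring powers of 3 out of the numerator and denominator: v_3(441/44) = 2. Step 2 — apply |x|_p = p^{-v_p(x)} = 3^{-2} = 1/9.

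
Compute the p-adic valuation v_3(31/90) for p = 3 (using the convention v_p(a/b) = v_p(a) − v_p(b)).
v_3(31/90) = -2

Factor powers of 3 from the numerator and denominator of the reduced fraction: 31 = 3^0 · 31 and 90 = 3^2 · 10. Apply v_p(a/b) = v_p(a) − v_p(b): v_3(31/90) = 0 − 2 = -2.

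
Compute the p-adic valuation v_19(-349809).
v_19(-349809) = 3

v_19(n) is the largest exponent k such that 19^k divides n. Factor out: -349809 = -19^3 · 51. (Sign doesn't affect v_p.) So v_19(-349809) = 3.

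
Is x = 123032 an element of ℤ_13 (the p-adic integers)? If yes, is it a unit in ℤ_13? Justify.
x ∈ ℤ_13 but not a unit; v_13(x) = 3 > 0

ℤ_13 = {x ∈ ℚ_13 : v_13(x) ≥ 0} and ℤ_13^× = {x ∈ ℤ_13 : v_13(x) = 0}. Here v_13(123032) = v_13(num) − v_13(den) = 3; compare against these criteria.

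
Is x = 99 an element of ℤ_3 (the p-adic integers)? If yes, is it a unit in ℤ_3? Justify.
x ∈ ℤ_3 but not a unit; v_3(x) = 2 > 0

ℤ_3 = {x ∈ ℚ_3 : v_3(x) ≥ 0} and ℤ_3^× = {x ∈ ℤ_3 : v_3(x) = 0}. Here v_3(99) = v_3(num) − v_3(den) = 2; compare against these criteria.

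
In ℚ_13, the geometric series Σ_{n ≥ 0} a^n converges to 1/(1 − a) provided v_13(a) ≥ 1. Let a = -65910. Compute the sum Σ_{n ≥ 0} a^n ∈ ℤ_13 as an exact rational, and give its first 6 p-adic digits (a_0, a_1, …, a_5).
Σ a^n = 1/(1 − a) = 1/65911;  first 6 digits = (1, 0, 0, 9, 10, 12)

v_13(a) = 3 ≥ 1, so the series converges in ℤ_13 to 1/(1 − a) = 1/(1 − (-65910)) = 1/65911. Expand this rational in ℤ_13: compute digits iteratively via d_i = x_i mod 13, x_{i+1} = (x_i − d_i)/13. The first 6 digits are (1, 0, 0, 9, 10, 12).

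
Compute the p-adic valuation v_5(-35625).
v_5(-35625) = 4

v_5(n) is the largest exponent k such that 5^k divides n. Factor out: -35625 = -5^4 · 57. (Sign doesn't affect v_p.) So v_5(-35625) = 4.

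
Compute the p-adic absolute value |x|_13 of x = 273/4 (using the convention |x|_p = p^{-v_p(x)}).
|273/4|_13 = 1/13

Step 1 — compute v_13(x) by factoring powers of 13 out of the numerator and denominator: v_13(273/4) = 1. Step 2 — apply |x|_p = p^{-v_p(x)} = 13^{-1} = 1/13.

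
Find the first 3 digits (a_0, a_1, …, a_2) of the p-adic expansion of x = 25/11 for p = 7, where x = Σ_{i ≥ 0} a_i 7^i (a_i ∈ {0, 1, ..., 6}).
(a_0, …, a_2) = (1, 4, 2)

v_7(25/11) = 0 (numerator and denominator both coprime to 7), so x ∈ ℤ_7^×. Compute digits iteratively via a_i = x_i mod 7, x_{i+1} = (x_i − a_i)/7, with x_0 = x:
  x_0 = 25/11;  a_0 = 1;  x_1 = (x_0 − 1)/7 = 2/11
  x_1 = 2/11;  a_1 = 4;  x_2 = (x_1 − 4)/7 = -6/11
  x_2 = -6/11;  a_2 = 2;  x_3 = (x_2 − 2)/7 = -4/11
Digits: (1, 4, 2).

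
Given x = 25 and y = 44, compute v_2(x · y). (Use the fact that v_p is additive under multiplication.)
v_2(1100) = 2

v_p(x) = 0 (factor: 25 = 2^0 · 25); v_p(y) = 2 (factor: 44 = 2^2 · 11). Additivity: v_p(xy) = v_p(x) + v_p(y) = 0 + 2 = 2. (Direct check: xy = 1100 = 2^2 · (275).)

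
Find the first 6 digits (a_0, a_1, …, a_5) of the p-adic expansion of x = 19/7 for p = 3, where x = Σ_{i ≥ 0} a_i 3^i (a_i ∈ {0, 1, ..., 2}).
(a_0, …, a_5) = (1, 1, 2, 1, 2, 0)

v_3(19/7) = 0 (numerator and denominator both coprime to 3), so x ∈ ℤ_3^×. Compute digits iteratively via a_i = x_i mod 3, x_{i+1} = (x_i − a_i)/3, with x_0 = x:
  x_0 = 19/7;  a_0 = 1;  x_1 = (x_0 − 1)/3 = 4/7
  x_1 = 4/7;  a_1 = 1;  x_2 = (x_1 − 1)/3 = -1/7
  x_2 = -1/7;  a_2 = 2;  x_3 = (x_2 − 2)/3 = -5/7
  x_3 = -5/7;  a_3 = 1;  x_4 = (x_3 − 1)/3 = -4/7
  x_4 = -4/7;  a_4 = 2;  x_5 = (x_4 − 2)/3 = -6/7
  x_5 = -6/7;  a_5 = 0;  x_6 = (x_5 − 0)/3 = -2/7
Digits: (1, 1, 2, 1, 2, 0).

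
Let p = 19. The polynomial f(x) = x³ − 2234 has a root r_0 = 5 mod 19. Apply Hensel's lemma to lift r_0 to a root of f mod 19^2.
r_1 = 62 (mod 361)

Hensel: r_{i+1} = r_i − f(r_i)/f′(r_i) mod 19^{i+2}, where f′(x) = 3x². Iterate:
  r_0 = 5 (mod 19)
  r_1 = 62 (mod 361)
Final: r = 62 with f(r) ≡ 0 mod 19^2.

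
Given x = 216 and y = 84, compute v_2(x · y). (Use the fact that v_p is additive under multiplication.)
v_2(18144) = 5

v_p(x) = 3 (factor: 216 = 2^3 · 27); v_p(y) = 2 (factor: 84 = 2^2 · 21). Additivity: v_p(xy) = v_p(x) + v_p(y) = 3 + 2 = 5. (Direct check: xy = 18144 = 2^5 · (567).)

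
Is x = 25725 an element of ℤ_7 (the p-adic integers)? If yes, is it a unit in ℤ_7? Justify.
x ∈ ℤ_7 but not a unit; v_7(x) = 3 > 0

ℤ_7 = {x ∈ ℚ_7 : v_7(x) ≥ 0} and ℤ_7^× = {x ∈ ℤ_7 : v_7(x) = 0}. Here v_7(25725) = v_7(num) − v_7(den) = 3; compare against these criteria.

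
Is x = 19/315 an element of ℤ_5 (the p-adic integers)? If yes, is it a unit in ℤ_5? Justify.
x ∉ ℤ_5 (v_5(x) = -1 < 0)

ℤ_5 = {x ∈ ℚ_5 : v_5(x) ≥ 0} and ℤ_5^× = {x ∈ ℤ_5 : v_5(x) = 0}. Here v_5(19/315) = v_5(num) − v_5(den) = -1; compare against these criteria.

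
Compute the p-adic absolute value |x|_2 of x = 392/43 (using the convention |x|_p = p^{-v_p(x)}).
|392/43|_2 = 1/8

Step 1 — compute v_2(x) by factoring powers of 2 out of the numerator and denominator: v_2(392/43) = 3. Step 2 — apply |x|_p = p^{-v_p(x)} = 2^{-3} = 1/8.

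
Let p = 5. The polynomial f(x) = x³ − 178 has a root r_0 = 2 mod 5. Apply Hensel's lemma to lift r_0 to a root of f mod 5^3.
r_2 = 112 (mod 125)

Hensel: r_{i+1} = r_i − f(r_i)/f′(r_i) mod 5^{i+2}, where f′(x) = 3x². Iterate:
  r_0 = 2 (mod 5)
  r_1 = 12 (mod 25)
  r_2 = 112 (mod 125)
Final: r = 112 with f(r) ≡ 0 mod 5^3.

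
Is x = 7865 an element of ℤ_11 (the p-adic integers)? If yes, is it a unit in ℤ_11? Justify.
x ∈ ℤ_11 but not a unit; v_11(x) = 2 > 0

ℤ_11 = {x ∈ ℚ_11 : v_11(x) ≥ 0} and ℤ_11^× = {x ∈ ℤ_11 : v_11(x) = 0}. Here v_11(7865) = v_11(num) − v_11(den) = 2; compare against these criteria.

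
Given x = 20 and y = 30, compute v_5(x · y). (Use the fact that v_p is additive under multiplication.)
v_5(600) = 2

v_p(x) = 1 (factor: 20 = 5^1 · 4); v_p(y) = 1 (factor: 30 = 5^1 · 6). Additivity: v_p(xy) = v_p(x) + v_p(y) = 1 + 1 = 2. (Direct check: xy = 600 = 5^2 · (24).)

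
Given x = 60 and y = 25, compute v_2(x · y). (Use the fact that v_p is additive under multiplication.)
v_2(1500) = 2

v_p(x) = 2 (factor: 60 = 2^2 · 15); v_p(y) = 0 (factor: 25 = 2^0 · 25). Additivity: v_p(xy) = v_p(x) + v_p(y) = 2 + 0 = 2. (Direct check: xy = 1500 = 2^2 · (375).)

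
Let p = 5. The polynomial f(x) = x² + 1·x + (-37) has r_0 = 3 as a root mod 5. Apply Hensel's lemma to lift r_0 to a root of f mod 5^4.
r_3 = 453 (mod 625)

Hensel: r_{i+1} = r_i − f(r_i)·(f′(r_i))^{-1} mod 5^{i+2}, f′(x) = 2x + 1. Iterate:
  r_0 = 3 (mod 5)
  r_1 = 3 (mod 25)
  r_2 = 78 (mod 125)
  r_3 = 453 (mod 625)
Final: r = 453 satisfies f(r) ≡ 0 mod 5^4.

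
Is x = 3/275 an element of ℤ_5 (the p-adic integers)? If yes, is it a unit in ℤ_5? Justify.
x ∉ ℤ_5 (v_5(x) = -2 < 0)

ℤ_5 = {x ∈ ℚ_5 : v_5(x) ≥ 0} and ℤ_5^× = {x ∈ ℤ_5 : v_5(x) = 0}. Here v_5(3/275) = v_5(num) − v_5(den) = -2; compare against these criteria.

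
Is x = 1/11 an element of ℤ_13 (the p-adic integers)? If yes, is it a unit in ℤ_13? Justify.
x ∈ ℤ_13^× (unit); v_13(x) = 0

ℤ_13 = {x ∈ ℚ_13 : v_13(x) ≥ 0} and ℤ_13^× = {x ∈ ℤ_13 : v_13(x) = 0}. Here v_13(1/11) = v_13(num) − v_13(den) = 0; compare against these criteria.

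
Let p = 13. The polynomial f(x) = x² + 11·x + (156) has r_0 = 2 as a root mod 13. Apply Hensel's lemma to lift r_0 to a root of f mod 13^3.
r_2 = 756 (mod 2197)

Hensel: r_{i+1} = r_i − f(r_i)·(f′(r_i))^{-1} mod 13^{i+2}, f′(x) = 2x + 11. Iterate:
  r_0 = 2 (mod 13)
  r_1 = 80 (mod 169)
  r_2 = 756 (mod 2197)
Final: r = 756 satisfies f(r) ≡ 0 mod 13^3.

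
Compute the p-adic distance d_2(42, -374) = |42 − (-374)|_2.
d_2(42, -374) = 1/32

Step 1 — x − y = 42 − (-374) = 416. Step 2 — v_2(416) = 5 (factor: 416 = (2^5 · 13); the sign does not affect v_p). Step 3 — |x − y|_2 = 2^{-5} = 1/32.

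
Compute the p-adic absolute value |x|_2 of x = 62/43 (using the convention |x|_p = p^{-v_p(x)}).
|62/43|_2 = 1/2

Step 1 — compute v_2(x) by factoring powers of 2 out of the numerator and denominator: v_2(62/43) = 1. Step 2 — apply |x|_p = p^{-v_p(x)} = 2^{-1} = 1/2.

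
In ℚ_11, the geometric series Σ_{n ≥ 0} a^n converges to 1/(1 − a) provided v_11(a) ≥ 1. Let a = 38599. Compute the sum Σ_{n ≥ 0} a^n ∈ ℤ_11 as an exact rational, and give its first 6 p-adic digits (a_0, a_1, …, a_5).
Σ a^n = 1/(1 − a) = -1/38598;  first 6 digits = (1, 0, 0, 7, 2, 0)

v_11(a) = 3 ≥ 1, so the series converges in ℤ_11 to 1/(1 − a) = 1/(1 − 38599) = -1/38598. Expand this rational in ℤ_11: compute digits iteratively via d_i = x_i mod 11, x_{i+1} = (x_i − d_i)/11. The first 6 digits are (1, 0, 0, 7, 2, 0).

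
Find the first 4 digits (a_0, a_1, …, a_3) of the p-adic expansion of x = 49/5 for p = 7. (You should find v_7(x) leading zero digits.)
(a_0, …, a_3) = (0, 0, 3, 1)

v_7(49/5) = 2, so a_0 = ... = a_1 = 0. Factor out: x = 7^2 · u with u = 1/5 a unit in ℤ_7. Expand u iteratively via a_{v+i} = u_i mod 7, u_{i+1} = (u_i − a_{v+i})/7:
  u_0 = 1/5;  a_2 = 3;  u_1 = (u_0 − 3)/7 = -2/5
  u_1 = -2/5;  a_3 = 1;  u_2 = (u_1 − 1)/7 = -1/5
Digits: (0, 0, 3, 1).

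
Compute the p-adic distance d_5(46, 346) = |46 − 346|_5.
d_5(46, 346) = 1/25

Step 1 — x − y = 46 − 346 = -300. Step 2 — v_5(-300) = 2 (factor: -300 = −(5^2 · 12); the sign does not affect v_p). Step 3 — |x − y|_5 = 5^{-2} = 1/25.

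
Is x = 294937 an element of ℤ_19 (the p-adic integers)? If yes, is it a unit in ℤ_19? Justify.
x ∈ ℤ_19 but not a unit; v_19(x) = 3 > 0

ℤ_19 = {x ∈ ℚ_19 : v_19(x) ≥ 0} and ℤ_19^× = {x ∈ ℤ_19 : v_19(x) = 0}. Here v_19(294937) = v_19(num) − v_19(den) = 3; compare against these criteria.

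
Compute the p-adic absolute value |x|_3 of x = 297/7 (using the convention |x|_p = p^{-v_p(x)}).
|297/7|_3 = 1/27

Step 1 — compute v_3(x) by factoring powers of 3 out of the numerator and denominator: v_3(297/7) = 3. Step 2 — apply |x|_p = p^{-v_p(x)} = 3^{-3} = 1/27.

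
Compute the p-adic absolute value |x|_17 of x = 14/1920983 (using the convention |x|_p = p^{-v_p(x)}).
|14/1920983|_17 = 83521

Step 1 — compute v_17(x) by factoring powers of 17 out of the numerator and denominator: v_17(14/1920983) = -4. Step 2 — apply |x|_p = p^{-v_p(x)} = 17^{4} = 83521.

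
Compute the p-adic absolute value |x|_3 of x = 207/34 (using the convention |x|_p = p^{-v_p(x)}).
|207/34|_3 = 1/9

Step 1 — compute v_3(x) by factoring powers of 3 out of the numerator and denominator: v_3(207/34) = 2. Step 2 — apply |x|_p = p^{-v_p(x)} = 3^{-2} = 1/9.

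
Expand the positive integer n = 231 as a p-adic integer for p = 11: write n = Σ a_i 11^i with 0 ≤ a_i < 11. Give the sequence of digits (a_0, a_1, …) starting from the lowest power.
(a_0, a_1, …) = (0, 10, 1)

Repeated division by 11 gives the digits low-to-high: 231 = 10·11^1 + 1·11^2. Digit sequence: (0, 10, 1).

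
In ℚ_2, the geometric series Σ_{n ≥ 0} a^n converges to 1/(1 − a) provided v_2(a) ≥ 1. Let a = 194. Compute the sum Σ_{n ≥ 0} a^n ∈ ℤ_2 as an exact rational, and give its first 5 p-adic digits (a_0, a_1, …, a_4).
Σ a^n = 1/(1 − a) = -1/193;  first 5 digits = (1, 1, 1, 1, 1)

v_2(a) = 1 ≥ 1, so the series converges in ℤ_2 to 1/(1 − a) = 1/(1 − 194) = -1/193. Expand this rational in ℤ_2: compute digits iteratively via d_i = x_i mod 2, x_{i+1} = (x_i − d_i)/2. The first 5 digits are (1, 1, 1, 1, 1).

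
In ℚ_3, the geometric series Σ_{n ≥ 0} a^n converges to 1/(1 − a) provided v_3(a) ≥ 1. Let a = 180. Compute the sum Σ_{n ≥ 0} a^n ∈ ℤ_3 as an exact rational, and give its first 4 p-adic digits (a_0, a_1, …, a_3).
Σ a^n = 1/(1 − a) = -1/179;  first 4 digits = (1, 0, 2, 0)

v_3(a) = 2 ≥ 1, so the series converges in ℤ_3 to 1/(1 − a) = 1/(1 − 180) = -1/179. Expand this rational in ℤ_3: compute digits iteratively via d_i = x_i mod 3, x_{i+1} = (x_i − d_i)/3. The first 4 digits are (1, 0, 2, 0).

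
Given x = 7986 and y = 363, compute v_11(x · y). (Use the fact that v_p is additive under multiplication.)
v_11(2898918) = 5

v_p(x) = 3 (factor: 7986 = 11^3 · 6); v_p(y) = 2 (factor: 363 = 11^2 · 3). Additivity: v_p(xy) = v_p(x) + v_p(y) = 3 + 2 = 5. (Direct check: xy = 2898918 = 11^5 · (18).)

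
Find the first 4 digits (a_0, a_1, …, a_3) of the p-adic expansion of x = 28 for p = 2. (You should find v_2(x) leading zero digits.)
(a_0, …, a_3) = (0, 0, 1, 1)

v_2(28) = 2, so a_0 = ... = a_1 = 0. Factor out: x = 2^2 · u with u = 7 a unit in ℤ_2. Expand u iteratively via a_{v+i} = u_i mod 2, u_{i+1} = (u_i − a_{v+i})/2:
  u_0 = 7;  a_2 = 1;  u_1 = (u_0 − 1)/2 = 3
  u_1 = 3;  a_3 = 1;  u_2 = (u_1 − 1)/2 = 1
Digits: (0, 0, 1, 1).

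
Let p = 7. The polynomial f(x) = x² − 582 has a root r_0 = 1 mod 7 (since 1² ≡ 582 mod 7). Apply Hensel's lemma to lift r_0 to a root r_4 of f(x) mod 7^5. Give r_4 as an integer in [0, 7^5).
r_4 = 11047 (mod 16807)

Hensel's recurrence: r_{i+1} = r_i − f(r_i)·(f′(r_i))^{-1} mod 7^{i+2}, with f′(x) = 2x. Iterate:
  r_0 = 1 (mod 7)
  r_1 = 22 (mod 49)
  r_2 = 71 (mod 343)
  r_3 = 1443 (mod 2401)
  r_4 = 11047 (mod 16807)
Final: r_4 = 11047, and one checks f(r_4) ≡ 0 mod 7^5.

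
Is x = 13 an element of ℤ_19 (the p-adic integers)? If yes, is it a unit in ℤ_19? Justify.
x ∈ ℤ_19^× (unit); v_19(x) = 0

ℤ_19 = {x ∈ ℚ_19 : v_19(x) ≥ 0} and ℤ_19^× = {x ∈ ℤ_19 : v_19(x) = 0}. Here v_19(13) = v_19(num) − v_19(den) = 0; compare against these criteria.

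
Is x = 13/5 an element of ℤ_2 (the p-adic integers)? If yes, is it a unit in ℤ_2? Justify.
x ∈ ℤ_2^× (unit); v_2(x) = 0

ℤ_2 = {x ∈ ℚ_2 : v_2(x) ≥ 0} and ℤ_2^× = {x ∈ ℤ_2 : v_2(x) = 0}. Here v_2(13/5) = v_2(num) − v_2(den) = 0; compare against these criteria.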